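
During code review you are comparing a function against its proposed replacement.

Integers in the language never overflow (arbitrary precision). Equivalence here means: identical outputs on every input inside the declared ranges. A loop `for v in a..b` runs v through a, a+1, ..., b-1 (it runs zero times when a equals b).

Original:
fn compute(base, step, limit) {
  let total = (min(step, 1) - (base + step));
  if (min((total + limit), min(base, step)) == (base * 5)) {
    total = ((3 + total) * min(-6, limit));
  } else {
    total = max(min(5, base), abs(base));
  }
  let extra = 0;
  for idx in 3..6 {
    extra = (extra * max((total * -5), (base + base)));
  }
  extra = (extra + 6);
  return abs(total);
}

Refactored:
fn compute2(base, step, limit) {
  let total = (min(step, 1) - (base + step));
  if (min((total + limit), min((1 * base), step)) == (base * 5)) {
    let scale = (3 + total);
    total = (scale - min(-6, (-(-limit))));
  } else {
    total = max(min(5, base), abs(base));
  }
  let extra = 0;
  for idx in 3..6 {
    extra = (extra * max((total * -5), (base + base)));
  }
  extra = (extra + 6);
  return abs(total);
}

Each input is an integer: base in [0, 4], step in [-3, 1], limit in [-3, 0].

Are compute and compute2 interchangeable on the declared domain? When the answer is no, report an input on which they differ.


There is a counterexample at base=0, step=0, limit=0: 18 on one side, 9 on the other.
compute: total = 0; (min((total + limit), min(base, step)) == (base * 5)) -> true; total = -18; extra = 0; [idx=3]; extra = 0; [idx=4]; extra = 0; [idx=5]; extra = 0; extra = 6; return 18
compute2: total = 0; (min((total + limit), min((1 * base), step)) == (base * 5)) -> true; scale = 3; total = 9; extra = 0; [idx=3]; extra = 0; [idx=4]; extra = 0; [idx=5]; extra = 0; extra = 6; return 9
verdict: not equivalent; witness: base=0, step=0, limit=0


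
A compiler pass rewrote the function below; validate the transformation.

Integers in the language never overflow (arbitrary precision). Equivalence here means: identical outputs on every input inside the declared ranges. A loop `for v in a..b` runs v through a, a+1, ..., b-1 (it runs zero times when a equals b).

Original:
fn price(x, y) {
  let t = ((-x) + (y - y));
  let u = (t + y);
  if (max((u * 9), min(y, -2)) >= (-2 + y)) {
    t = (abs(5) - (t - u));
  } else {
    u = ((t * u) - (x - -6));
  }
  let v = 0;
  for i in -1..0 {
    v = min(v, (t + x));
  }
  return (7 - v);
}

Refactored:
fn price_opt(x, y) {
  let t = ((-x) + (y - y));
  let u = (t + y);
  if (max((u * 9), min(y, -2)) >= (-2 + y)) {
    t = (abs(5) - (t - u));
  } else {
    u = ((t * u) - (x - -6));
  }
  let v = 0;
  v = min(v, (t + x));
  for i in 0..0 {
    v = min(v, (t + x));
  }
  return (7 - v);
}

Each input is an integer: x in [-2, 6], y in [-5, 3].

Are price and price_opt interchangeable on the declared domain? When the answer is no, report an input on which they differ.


Behavior is preserved: although statement counts differ, plus min/max/abs usage differs, plus loop structure differs, plus arithmetic usage differs, the outputs never diverge.
Tracing x=6, y=-3: price: t=-6, then u=-9, then (max((u * 9), min(y, -2)) >= (-2 + y)) is true, then t=2, then v=0, then (i=-1), then v=0, then returns 7 | price_opt: t=-6, then u=-9, then (max((u * 9), min(y, -2)) >= (-2 + y)) is true, then t=2, then v=0, then v=0, then the loop over i runs zero times, then returns 7 — matching result 7.
Sweeping the whole domain (81 inputs) finds no disagreement.
verdict: equivalent


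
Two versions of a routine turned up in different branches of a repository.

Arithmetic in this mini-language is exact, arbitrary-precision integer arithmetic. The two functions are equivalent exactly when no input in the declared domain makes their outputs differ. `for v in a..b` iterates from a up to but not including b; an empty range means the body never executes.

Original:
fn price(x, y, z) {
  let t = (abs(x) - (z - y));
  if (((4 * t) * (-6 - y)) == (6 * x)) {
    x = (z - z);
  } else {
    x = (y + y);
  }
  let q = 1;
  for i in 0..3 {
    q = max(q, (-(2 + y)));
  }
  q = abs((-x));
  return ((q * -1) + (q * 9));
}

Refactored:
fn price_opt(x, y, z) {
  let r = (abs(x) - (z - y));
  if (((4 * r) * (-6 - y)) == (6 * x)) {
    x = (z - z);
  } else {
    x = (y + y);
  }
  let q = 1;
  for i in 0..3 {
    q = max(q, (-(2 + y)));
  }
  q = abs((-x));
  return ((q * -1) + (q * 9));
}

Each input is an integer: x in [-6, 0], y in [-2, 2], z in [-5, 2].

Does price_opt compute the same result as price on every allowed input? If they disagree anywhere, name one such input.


The two versions differ — the changes include local variable names differ.
Tracing x=-3, y=1, z=-4: price: t = 8; (((4 * t) * (-6 - y)) == (6 * x)) -> false; x = 2; q = 1; [i=0]; q = 1; [i=1]; q = 1; [i=2]; q = 1; q = 2; return 16 | price_opt: r = 8; (((4 * r) * (-6 - y)) == (6 * x)) -> false; x = 2; q = 1; [i=0]; q = 1; [i=1]; q = 1; [i=2]; q = 1; q = 2; return 16 — matching result 16.
An exhaustive pass over the 280 declared inputs shows identical outputs.
verdict: equivalent


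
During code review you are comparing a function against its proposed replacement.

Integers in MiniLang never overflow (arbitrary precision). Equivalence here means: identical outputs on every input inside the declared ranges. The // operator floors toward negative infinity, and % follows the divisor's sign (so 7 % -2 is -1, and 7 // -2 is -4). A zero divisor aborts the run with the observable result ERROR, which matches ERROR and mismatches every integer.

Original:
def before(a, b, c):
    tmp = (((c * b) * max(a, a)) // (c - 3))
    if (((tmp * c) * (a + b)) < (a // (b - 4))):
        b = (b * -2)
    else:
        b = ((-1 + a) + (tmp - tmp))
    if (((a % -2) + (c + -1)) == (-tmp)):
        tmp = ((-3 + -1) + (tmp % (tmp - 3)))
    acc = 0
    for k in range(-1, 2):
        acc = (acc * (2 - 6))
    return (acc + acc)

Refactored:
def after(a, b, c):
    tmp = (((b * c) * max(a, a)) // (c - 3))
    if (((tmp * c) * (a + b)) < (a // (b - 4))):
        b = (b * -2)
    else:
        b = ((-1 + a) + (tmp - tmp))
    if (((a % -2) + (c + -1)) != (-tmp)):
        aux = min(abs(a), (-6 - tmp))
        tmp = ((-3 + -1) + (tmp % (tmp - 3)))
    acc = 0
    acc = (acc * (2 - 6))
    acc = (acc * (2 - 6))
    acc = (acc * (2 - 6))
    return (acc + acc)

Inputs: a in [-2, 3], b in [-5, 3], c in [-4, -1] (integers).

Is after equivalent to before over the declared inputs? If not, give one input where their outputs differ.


Take a=-2, b=-4, c=-2.
before: tmp := 3 | (((tmp * c) * (a + b)) < (a // (b - 4))): false | b := -3 | (((a % -2) + (c + -1)) == (-tmp)): true | divide-by-zero, output ERROR
after: tmp := 3 | (((tmp * c) * (a + b)) < (a // (b - 4))): false | b := -3 | (((a % -2) + (c + -1)) != (-tmp)): false | acc := 0 | acc := 0 | acc := 0 | acc := 0 | result 0
ERROR != 0, so the rewrite changes behavior.
verdict: not equivalent; witness: a=-2, b=-4, c=-2


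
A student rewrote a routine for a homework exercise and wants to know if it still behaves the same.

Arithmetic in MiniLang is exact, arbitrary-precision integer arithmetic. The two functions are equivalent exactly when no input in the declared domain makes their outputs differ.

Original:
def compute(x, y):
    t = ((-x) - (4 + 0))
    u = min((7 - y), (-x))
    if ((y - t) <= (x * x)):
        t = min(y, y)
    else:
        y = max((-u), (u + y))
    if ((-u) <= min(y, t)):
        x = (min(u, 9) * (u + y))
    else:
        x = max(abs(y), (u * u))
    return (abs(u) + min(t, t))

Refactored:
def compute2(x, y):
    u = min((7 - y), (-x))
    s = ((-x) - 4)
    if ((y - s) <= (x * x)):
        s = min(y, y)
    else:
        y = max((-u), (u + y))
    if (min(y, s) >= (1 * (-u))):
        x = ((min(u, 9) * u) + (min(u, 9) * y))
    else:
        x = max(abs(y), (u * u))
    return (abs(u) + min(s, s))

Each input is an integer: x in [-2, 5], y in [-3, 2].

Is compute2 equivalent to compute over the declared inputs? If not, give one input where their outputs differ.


The two are interchangeable: min/max/abs usage differs, constant usage differs, arithmetic usage differs, local variable names differ, comparison usage differs, and every declared input agrees.
One worked example (x=2, y=-3) — compute: t becomes -6; next u becomes -2; next ((y - t) <= (x * x)) evaluates to true; next t becomes -3; next ((-u) <= min(y, t)) evaluates to false; next x becomes 4; next final value -1; compute2: u becomes -2; next s becomes -6; next ((y - s) <= (x * x)) evaluates to true; next s becomes -3; next (min(y, s) >= (1 * (-u))) evaluates to false; next x becomes 4; next final value -1; agreement on -1.
Every one of the 48 inputs gives matching results.
verdict: equivalent


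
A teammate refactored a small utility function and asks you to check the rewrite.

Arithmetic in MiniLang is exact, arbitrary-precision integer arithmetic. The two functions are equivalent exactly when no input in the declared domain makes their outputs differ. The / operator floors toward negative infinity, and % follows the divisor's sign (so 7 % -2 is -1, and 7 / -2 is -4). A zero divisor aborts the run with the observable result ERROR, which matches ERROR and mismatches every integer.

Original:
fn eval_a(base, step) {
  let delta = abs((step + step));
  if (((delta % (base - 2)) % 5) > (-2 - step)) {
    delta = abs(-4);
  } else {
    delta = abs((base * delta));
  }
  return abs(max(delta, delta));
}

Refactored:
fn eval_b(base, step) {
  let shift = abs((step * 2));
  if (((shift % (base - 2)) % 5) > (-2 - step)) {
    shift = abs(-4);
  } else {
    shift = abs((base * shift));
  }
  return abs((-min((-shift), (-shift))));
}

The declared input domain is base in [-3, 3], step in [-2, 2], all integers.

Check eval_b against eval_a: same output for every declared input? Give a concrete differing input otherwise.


Changes here: arithmetic usage differs, constant usage differs, min/max/abs usage differs, local variable names differ; the full 35-point sweep finds no disagreement.
verdict: equivalent


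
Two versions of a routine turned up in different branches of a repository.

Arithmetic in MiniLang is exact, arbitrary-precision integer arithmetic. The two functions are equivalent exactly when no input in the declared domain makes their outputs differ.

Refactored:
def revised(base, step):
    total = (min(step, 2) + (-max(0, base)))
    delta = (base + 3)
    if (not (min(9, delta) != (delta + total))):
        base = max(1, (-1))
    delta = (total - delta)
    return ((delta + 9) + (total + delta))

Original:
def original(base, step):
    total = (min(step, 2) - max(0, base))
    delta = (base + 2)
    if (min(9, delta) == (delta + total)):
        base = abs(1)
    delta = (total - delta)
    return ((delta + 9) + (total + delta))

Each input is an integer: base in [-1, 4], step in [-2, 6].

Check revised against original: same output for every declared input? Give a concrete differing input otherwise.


Not equivalent: base=-1, step=-2 separates them (1 vs -1).
original: total = -2; delta = 1; (min(9, delta) == (delta + total)) -> false; delta = -3; return 1
revised: total = -2; delta = 2; (not (min(9, delta) != (delta + total))) -> false; delta = -4; return -1
verdict: not equivalent; witness: base=-1, step=-2


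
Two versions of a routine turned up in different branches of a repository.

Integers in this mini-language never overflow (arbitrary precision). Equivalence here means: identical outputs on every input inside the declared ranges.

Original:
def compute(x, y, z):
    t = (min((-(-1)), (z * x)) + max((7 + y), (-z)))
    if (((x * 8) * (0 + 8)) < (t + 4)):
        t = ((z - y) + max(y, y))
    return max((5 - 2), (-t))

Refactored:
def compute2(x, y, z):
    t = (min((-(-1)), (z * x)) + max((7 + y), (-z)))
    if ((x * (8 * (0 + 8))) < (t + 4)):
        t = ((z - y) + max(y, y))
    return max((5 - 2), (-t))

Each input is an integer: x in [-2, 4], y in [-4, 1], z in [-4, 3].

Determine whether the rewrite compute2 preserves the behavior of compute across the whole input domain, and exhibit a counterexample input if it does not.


Behavior is preserved: although same computation, different form, the outputs never diverge.
As a probe, take x=-1, y=0, z=1: compute runs t = 6; (((x * 8) * (0 + 8)) < (t + 4)) -> true; t = 1; return 3; compute2 runs t = 6; ((x * (8 * (0 + 8))) < (t + 4)) -> true; t = 1; return 3; both end at 3.
Sweeping the whole domain (336 inputs) finds no disagreement.
verdict: equivalent


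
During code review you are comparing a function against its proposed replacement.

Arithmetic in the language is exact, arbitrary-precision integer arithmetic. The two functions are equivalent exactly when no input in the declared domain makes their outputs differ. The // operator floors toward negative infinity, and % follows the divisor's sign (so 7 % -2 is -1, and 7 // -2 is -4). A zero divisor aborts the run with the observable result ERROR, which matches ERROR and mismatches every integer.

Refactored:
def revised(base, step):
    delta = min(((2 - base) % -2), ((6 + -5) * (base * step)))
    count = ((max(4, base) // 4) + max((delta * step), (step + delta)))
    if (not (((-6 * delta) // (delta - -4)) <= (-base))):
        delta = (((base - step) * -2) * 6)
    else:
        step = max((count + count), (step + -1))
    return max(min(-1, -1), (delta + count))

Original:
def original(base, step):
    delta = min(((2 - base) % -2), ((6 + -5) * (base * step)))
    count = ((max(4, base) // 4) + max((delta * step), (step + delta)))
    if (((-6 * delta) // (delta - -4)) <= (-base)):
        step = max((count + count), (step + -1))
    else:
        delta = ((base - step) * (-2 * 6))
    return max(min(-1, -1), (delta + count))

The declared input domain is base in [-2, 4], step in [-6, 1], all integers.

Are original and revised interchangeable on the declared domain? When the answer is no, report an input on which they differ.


The two are interchangeable: boolean connective usage differs, and every declared input agrees.
One worked example (base=2, step=-3) — original: delta becomes -6; next count becomes 19; next (((-6 * delta) // (delta - -4)) <= (-base)) evaluates to true; next step becomes 38; next final value 13; revised: delta becomes -6; next count becomes 19; next (not (((-6 * delta) // (delta - -4)) <= (-base))) evaluates to false; next step becomes 38; next final value 13; agreement on 13.
Checked all 56 inputs in the declared domain: the outputs agree on every one.
verdict: equivalent


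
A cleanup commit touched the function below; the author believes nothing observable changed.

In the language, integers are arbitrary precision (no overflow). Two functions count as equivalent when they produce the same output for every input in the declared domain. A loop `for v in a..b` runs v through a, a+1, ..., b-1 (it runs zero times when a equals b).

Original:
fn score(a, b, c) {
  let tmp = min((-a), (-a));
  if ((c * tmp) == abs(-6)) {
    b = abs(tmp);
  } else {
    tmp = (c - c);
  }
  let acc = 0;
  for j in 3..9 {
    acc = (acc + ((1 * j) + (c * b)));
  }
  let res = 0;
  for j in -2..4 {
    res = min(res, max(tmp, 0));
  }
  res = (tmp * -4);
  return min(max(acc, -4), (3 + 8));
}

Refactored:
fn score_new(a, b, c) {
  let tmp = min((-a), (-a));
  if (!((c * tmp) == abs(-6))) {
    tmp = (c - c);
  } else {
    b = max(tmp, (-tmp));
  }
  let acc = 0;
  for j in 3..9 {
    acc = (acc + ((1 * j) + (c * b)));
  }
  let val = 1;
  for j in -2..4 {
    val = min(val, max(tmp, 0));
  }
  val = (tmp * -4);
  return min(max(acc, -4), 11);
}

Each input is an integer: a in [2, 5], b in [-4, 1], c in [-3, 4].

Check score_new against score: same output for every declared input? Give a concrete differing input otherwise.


The edit looks behavioral (`0` became `1`), but over these ranges it never changes the outcome.
One worked example (a=5, b=-2, c=1) — score: tmp := -5 | ((c * tmp) == abs(-6)): false | tmp := 0 | acc := 0 | iter j=3: | acc := 1 | iter j=4: | acc := 3 | iter j=5: | acc := 6 | iter j=6: | acc := 10 | iter j=7: | acc := 15 | iter j=8: | acc := 21 | res := 0 | iter j=-2: | res := 0 | iter j=-1: | res := 0 | iter j=0: | res := 0 | iter j=1: | res := 0 | iter j=2: | res := 0 | iter j=3: | res := 0 | res := 0 | result 11; score_new: tmp := -5 | (!((c * tmp) == abs(-6))): true | tmp := 0 | acc := 0 | iter j=3: | acc := 1 | iter j=4: | acc := 3 | iter j=5: | acc := 6 | iter j=6: | acc := 10 | iter j=7: | acc := 15 | iter j=8: | acc := 21 | val := 1 | iter j=-2: | val := 0 | iter j=-1: | val := 0 | iter j=0: | val := 0 | iter j=1: | val := 0 | iter j=2: | val := 0 | iter j=3: | val := 0 | val := 0 | result 11; agreement on 11.
Every one of the 192 inputs gives matching results.
verdict: equivalent


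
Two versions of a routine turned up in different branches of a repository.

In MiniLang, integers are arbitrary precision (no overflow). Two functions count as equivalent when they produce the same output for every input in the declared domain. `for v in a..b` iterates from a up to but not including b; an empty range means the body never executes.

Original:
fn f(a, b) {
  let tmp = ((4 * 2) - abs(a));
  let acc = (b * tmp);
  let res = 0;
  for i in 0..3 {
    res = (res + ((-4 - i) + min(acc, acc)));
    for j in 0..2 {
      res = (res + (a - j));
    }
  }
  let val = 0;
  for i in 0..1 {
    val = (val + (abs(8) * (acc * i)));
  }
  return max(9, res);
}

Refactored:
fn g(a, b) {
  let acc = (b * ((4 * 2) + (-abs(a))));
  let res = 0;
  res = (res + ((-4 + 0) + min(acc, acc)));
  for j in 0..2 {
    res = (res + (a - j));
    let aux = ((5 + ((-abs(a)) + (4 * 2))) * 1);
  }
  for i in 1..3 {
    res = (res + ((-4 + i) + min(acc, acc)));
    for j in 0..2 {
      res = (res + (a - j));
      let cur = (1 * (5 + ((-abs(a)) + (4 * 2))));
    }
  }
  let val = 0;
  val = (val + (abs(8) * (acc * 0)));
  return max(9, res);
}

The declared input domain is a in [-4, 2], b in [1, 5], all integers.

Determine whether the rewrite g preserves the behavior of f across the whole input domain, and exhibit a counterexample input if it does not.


There is a counterexample at a=-4, b=4: 9 on one side, 12 on the other.
f: tmp := 4 | acc := 16 | res := 0 | iter i=0: | res := 12 | iter j=0: | res := 8 | iter j=1: | res := 3 | iter i=1: | res := 14 | iter j=0: | res := 10 | iter j=1: | res := 5 | iter i=2: | res := 15 | iter j=0: | res := 11 | iter j=1: | res := 6 | val := 0 | iter i=0: | val := 0 | result 9
g: acc := 16 | res := 0 | res := 12 | iter j=0: | res := 8 | aux := 9 | iter j=1: | res := 3 | aux := 9 | iter i=1: | res := 16 | iter j=0: | res := 12 | cur := 9 | iter j=1: | res := 7 | cur := 9 | iter i=2: | res := 21 | iter j=0: | res := 17 | cur := 9 | iter j=1: | res := 12 | cur := 9 | val := 0 | val := 0 | result 12
verdict: not equivalent; witness: a=-4, b=4


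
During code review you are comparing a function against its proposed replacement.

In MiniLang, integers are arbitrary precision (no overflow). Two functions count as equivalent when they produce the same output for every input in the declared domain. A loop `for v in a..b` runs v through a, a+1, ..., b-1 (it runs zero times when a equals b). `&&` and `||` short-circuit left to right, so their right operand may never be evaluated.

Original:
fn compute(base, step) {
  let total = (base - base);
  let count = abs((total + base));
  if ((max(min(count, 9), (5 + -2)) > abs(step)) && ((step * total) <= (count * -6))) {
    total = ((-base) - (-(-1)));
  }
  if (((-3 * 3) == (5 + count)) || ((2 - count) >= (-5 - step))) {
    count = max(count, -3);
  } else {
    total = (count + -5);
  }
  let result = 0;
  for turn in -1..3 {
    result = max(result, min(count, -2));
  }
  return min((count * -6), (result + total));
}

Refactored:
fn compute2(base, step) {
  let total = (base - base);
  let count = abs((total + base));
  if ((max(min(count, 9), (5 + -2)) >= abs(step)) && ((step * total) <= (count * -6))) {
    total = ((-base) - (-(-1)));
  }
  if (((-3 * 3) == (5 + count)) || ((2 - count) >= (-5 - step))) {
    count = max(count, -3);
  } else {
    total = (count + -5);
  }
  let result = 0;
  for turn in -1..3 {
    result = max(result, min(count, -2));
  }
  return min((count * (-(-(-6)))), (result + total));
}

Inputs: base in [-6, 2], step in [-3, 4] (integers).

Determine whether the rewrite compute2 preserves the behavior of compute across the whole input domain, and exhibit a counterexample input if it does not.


At base=0, step=-3: compute gives 0, compute2 gives -1.
verdict: not equivalent; witness: base=0, step=-3


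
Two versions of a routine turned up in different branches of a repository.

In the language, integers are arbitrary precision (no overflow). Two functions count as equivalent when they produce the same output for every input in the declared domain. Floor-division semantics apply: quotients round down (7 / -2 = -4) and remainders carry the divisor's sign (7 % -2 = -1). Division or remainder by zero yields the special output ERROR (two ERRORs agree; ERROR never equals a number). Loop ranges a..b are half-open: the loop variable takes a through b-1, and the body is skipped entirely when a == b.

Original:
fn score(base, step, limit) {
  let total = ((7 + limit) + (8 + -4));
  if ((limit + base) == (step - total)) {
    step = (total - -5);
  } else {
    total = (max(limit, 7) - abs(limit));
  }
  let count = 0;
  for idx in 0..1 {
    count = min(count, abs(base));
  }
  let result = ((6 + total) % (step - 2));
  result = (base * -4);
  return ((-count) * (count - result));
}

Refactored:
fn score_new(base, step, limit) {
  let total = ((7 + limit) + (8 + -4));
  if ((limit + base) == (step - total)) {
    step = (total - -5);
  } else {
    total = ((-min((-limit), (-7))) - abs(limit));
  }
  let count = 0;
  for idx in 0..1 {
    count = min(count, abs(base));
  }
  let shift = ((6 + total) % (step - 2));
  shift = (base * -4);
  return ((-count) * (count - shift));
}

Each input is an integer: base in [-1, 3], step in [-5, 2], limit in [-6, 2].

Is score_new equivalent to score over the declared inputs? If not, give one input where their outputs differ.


This is a faithful refactor — local variable names differ; min/max/abs usage differs, but the computed results match everywhere.
Spot check at base=1, step=-5, limit=1 — score: total = 12; ((limit + base) == (step - total)) -> false; total = 6; count = 0; [idx=0]; count = 0; result = -2; result = -4; return 0. score_new: total = 12; ((limit + base) == (step - total)) -> false; total = 6; count = 0; [idx=0]; count = 0; shift = -2; shift = -4; return 0. Both give 0.
Every one of the 360 inputs gives matching results.
verdict: equivalent


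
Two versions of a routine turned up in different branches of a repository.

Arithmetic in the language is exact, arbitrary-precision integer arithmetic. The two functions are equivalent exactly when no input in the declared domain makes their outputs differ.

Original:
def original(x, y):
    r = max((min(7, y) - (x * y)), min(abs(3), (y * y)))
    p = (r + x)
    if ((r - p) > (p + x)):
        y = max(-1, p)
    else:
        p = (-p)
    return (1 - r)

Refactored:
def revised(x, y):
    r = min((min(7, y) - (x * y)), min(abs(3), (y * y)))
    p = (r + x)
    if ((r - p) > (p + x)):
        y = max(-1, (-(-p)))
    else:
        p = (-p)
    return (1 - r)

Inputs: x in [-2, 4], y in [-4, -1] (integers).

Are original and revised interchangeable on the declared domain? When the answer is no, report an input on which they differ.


Evaluate both at x=-2, y=-4.
original: r = 3; p = 1; ((r - p) > (p + x)) -> true; y = 1; return -2
revised: r = -12; p = -14; ((r - p) > (p + x)) -> true; y = -1; return 13
-2 vs 13 — the two versions disagree here.
verdict: not equivalent; witness: x=-2, y=-4


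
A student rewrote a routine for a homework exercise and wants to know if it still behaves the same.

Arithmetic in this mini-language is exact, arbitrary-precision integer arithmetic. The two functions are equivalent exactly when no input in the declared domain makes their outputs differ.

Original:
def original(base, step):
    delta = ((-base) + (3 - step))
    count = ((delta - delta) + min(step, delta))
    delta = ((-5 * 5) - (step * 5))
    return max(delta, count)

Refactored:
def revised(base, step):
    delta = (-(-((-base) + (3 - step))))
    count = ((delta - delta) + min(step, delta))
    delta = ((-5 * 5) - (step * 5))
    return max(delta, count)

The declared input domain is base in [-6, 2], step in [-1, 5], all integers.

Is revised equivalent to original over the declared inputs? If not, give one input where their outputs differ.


Side by side, the visible changes include: same computation, different form.
Tracing base=2, step=5: original: delta := -4 | count := -4 | delta := -50 | result -4 | revised: delta := -4 | count := -4 | delta := -50 | result -4 — matching result -4.
Sweeping the whole domain (63 inputs) finds no disagreement.
verdict: equivalent


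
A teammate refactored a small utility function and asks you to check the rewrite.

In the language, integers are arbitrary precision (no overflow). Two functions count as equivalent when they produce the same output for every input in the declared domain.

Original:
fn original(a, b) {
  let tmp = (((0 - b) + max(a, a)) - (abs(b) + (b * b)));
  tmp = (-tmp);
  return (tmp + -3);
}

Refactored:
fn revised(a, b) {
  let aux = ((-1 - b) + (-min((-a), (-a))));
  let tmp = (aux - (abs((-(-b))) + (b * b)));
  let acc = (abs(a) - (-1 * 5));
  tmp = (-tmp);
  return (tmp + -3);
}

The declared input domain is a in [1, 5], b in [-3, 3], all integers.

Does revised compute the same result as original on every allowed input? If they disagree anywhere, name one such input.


Input a=1, b=-3: 5 from original versus 6 from revised.
verdict: not equivalent; witness: a=1, b=-3


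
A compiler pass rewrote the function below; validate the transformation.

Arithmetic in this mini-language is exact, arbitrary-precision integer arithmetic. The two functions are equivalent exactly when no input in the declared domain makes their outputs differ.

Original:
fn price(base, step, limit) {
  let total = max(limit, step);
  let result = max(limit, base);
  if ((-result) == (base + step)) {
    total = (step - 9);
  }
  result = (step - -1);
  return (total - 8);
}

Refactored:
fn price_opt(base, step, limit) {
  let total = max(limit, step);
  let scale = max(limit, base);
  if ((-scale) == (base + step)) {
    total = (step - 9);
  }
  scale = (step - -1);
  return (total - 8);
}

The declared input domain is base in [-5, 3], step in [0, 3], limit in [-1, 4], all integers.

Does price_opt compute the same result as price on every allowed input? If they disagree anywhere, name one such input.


Differences: local variable names differ — yet all 216 inputs agree.
verdict: equivalent


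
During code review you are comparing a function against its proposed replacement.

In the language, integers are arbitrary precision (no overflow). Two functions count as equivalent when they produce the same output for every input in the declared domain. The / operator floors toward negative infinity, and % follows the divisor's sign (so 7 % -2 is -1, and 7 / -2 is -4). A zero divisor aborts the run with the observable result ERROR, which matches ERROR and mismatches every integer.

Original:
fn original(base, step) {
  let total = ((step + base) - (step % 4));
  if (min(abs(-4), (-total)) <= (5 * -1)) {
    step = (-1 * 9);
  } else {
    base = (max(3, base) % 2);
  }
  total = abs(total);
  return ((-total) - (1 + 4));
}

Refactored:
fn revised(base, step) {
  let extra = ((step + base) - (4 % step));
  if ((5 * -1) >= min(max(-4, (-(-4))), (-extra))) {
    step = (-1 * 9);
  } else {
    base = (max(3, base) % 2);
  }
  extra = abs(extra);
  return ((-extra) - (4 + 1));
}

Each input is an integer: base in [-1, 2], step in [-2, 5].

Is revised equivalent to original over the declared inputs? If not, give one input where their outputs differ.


Evaluate both at base=-1, step=-2.
original: total=-5, then (min(abs(-4), (-total)) <= (5 * -1)) is false, then base=1, then total=5, then returns -10
revised: extra=-3, then ((5 * -1) >= min(max(-4, (-(-4))), (-extra))) is false, then base=1, then extra=3, then returns -8
-10 and -8 differ, so these are not the same function on this domain.
verdict: not equivalent; witness: base=-1, step=-2


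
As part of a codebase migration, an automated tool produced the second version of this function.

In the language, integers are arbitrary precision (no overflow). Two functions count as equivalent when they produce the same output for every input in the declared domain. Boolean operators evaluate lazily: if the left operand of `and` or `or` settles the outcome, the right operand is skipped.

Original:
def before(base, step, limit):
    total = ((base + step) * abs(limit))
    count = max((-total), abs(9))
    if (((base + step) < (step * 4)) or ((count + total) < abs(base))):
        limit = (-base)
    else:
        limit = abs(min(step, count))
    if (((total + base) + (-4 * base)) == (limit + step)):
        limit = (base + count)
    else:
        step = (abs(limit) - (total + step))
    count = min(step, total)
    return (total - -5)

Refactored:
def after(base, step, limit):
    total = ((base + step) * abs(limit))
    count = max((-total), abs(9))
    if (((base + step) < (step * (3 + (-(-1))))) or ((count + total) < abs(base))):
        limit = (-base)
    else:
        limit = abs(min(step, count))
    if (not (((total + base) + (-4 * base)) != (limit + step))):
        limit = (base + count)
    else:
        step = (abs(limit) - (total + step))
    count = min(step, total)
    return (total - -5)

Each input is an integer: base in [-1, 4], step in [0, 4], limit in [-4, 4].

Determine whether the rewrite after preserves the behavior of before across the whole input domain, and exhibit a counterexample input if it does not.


Although comparison usage differs; and constant usage differs; and arithmetic usage differs; and boolean connective usage differs, 270/270 inputs agree.
verdict: equivalent


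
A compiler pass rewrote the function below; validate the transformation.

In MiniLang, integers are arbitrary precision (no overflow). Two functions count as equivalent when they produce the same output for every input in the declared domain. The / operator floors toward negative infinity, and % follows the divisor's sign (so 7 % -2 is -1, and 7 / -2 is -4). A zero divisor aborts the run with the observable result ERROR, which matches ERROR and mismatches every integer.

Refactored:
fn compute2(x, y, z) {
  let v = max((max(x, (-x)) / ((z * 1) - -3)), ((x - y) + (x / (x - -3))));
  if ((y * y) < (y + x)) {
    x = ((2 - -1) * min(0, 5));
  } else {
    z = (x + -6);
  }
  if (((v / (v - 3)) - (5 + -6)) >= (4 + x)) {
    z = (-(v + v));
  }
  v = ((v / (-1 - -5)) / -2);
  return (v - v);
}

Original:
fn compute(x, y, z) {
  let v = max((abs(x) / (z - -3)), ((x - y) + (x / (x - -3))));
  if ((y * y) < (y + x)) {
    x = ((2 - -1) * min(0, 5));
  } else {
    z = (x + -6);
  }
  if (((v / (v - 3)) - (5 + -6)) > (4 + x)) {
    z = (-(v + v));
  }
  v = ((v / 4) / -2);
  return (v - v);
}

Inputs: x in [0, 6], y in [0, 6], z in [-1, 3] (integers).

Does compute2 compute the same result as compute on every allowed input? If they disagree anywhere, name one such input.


The suspicious edit (`(((v / (v - 3)) - (5 + -6)) > (4 + x))` became `(((v / (v - 3)) - (5 + -6)) >= (4 + x))`) never changes the result for any input inside the declared domain.
As a probe, take x=2, y=2, z=3: compute runs v=0, then ((y * y) < (y + x)) is false, then z=-4, then (((v / (v - 3)) - (5 + -6)) > (4 + x)) is false, then v=0, then returns 0; compute2 runs v=0, then ((y * y) < (y + x)) is false, then z=-4, then (((v / (v - 3)) - (5 + -6)) >= (4 + x)) is false, then v=0, then returns 0; both end at 0.
Every one of the 245 inputs gives matching results.
verdict: equivalent


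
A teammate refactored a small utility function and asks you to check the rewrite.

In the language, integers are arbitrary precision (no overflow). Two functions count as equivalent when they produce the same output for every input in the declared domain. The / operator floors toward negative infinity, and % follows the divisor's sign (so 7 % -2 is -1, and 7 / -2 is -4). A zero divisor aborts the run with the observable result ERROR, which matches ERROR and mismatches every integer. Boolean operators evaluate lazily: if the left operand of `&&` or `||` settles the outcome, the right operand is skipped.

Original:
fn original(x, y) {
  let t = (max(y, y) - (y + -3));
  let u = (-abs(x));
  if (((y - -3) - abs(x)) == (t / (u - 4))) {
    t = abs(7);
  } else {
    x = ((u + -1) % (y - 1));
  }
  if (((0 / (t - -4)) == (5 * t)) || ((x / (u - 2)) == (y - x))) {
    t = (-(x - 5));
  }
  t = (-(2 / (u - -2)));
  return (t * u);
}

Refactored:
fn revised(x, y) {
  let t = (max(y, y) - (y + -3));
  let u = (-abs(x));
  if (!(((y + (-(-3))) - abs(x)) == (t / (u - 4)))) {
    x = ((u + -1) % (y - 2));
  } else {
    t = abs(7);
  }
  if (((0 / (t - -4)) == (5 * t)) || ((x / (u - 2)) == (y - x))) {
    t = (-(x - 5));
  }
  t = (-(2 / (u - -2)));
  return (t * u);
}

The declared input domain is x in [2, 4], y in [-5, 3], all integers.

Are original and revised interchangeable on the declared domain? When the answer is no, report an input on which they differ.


Evaluate both at x=3, y=1.
original: t becomes 3; next u becomes -3; next (((y - -3) - abs(x)) == (t / (u - 4))) evaluates to false; next hits division by zero so the output is ERROR
revised: t becomes 3; next u becomes -3; next (!(((y + (-(-3))) - abs(x)) == (t / (u - 4)))) evaluates to true; next x becomes 0; next (((0 / (t - -4)) == (5 * t)) || ((x / (u - 2)) == (y - x))) evaluates to false; next t becomes 2; next final value -6
ERROR against -6: the behavior changed.
verdict: not equivalent; witness: x=3, y=1


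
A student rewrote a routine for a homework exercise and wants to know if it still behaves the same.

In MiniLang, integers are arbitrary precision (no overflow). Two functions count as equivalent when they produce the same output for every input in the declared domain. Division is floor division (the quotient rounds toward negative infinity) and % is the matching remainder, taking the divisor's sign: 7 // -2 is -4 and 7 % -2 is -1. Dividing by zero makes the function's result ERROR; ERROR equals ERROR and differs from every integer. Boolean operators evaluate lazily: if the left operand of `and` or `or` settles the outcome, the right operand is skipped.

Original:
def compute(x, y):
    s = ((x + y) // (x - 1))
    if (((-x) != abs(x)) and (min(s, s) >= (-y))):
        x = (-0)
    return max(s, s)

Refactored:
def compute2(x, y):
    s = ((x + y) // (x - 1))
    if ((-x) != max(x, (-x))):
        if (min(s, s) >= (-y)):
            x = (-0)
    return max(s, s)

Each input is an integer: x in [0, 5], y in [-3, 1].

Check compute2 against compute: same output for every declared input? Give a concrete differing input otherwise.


The two are interchangeable: statement counts differ, and branching structure differs, and boolean connective usage differs, and min/max/abs usage differs, and every declared input agrees.
Spot check at x=3, y=-3 — compute: s=0, then (((-x) != abs(x)) and (min(s, s) >= (-y))) is false, then returns 0. compute2: s=0, then ((-x) != max(x, (-x))) is true, then (min(s, s) >= (-y)) is false, then returns 0. Both give 0.
Sweeping the whole domain (30 inputs) finds no disagreement.
verdict: equivalent


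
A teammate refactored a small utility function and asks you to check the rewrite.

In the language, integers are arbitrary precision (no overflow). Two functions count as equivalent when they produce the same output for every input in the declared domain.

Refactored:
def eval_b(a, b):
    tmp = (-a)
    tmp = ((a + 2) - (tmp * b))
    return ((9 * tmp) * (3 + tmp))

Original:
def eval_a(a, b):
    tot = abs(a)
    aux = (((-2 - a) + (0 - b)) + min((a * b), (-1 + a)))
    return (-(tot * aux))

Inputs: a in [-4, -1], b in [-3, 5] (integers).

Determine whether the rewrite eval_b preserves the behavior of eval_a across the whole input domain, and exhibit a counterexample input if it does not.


Not equivalent: a=-4, b=-3 separates them (0 vs 1170).
eval_a: tot = 4; aux = 0; return 0
eval_b: tmp = 4; tmp = 10; return 1170
verdict: not equivalent; witness: a=-4, b=-3


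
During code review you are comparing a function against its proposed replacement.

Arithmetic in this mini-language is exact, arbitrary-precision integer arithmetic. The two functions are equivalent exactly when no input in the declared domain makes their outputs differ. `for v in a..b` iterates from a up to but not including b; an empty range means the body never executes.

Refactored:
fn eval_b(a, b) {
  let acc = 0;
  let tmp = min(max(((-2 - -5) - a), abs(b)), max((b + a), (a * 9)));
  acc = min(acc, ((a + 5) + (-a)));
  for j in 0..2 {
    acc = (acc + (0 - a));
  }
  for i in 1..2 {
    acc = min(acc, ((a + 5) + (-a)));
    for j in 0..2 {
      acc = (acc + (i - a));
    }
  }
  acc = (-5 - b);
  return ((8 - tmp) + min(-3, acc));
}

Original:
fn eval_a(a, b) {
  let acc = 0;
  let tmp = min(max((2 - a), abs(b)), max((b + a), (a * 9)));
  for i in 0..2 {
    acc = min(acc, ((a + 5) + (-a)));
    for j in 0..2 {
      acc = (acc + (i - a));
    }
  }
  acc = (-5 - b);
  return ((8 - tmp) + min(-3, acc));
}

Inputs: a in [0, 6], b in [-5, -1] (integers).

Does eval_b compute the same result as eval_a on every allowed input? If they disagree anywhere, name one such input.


These are not equivalent — on a=1, b=-1 the outputs split (3 vs 2).
eval_a: acc := 0 | tmp := 1 | iter i=0: | acc := 0 | iter j=0: | acc := -1 | iter j=1: | acc := -2 | iter i=1: | acc := -2 | iter j=0: | acc := -2 | iter j=1: | acc := -2 | acc := -4 | result 3
eval_b: acc := 0 | tmp := 2 | acc := 0 | iter j=0: | acc := -1 | iter j=1: | acc := -2 | iter i=1: | acc := -2 | iter j=0: | acc := -2 | iter j=1: | acc := -2 | acc := -4 | result 2
verdict: not equivalent; witness: a=1, b=-1


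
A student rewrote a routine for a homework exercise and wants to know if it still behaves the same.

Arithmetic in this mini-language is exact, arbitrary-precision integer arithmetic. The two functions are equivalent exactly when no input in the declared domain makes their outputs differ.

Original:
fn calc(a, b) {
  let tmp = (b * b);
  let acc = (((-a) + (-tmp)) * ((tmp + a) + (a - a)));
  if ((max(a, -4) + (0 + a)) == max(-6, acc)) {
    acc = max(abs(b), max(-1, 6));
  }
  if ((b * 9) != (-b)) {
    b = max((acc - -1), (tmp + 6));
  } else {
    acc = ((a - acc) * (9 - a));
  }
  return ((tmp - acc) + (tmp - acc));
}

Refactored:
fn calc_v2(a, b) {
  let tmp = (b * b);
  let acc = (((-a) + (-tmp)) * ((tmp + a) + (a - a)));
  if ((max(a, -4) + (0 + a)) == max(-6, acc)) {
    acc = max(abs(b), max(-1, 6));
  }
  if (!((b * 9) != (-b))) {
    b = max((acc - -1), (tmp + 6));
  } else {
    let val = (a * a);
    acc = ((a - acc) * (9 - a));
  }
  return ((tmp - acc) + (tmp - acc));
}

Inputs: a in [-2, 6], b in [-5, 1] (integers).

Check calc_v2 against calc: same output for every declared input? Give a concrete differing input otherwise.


Run the pair on a=-2, b=-5.
calc: tmp becomes 25; next acc becomes -529; next ((max(a, -4) + (0 + a)) == max(-6, acc)) evaluates to false; next ((b * 9) != (-b)) evaluates to true; next b becomes 31; next final value 1108
calc_v2: tmp becomes 25; next acc becomes -529; next ((max(a, -4) + (0 + a)) == max(-6, acc)) evaluates to false; next (!((b * 9) != (-b))) evaluates to false; next val becomes 4; next acc becomes 5797; next final value -11544
1108 vs -11544 — the two versions disagree here.
verdict: not equivalent; witness: a=-2, b=-5


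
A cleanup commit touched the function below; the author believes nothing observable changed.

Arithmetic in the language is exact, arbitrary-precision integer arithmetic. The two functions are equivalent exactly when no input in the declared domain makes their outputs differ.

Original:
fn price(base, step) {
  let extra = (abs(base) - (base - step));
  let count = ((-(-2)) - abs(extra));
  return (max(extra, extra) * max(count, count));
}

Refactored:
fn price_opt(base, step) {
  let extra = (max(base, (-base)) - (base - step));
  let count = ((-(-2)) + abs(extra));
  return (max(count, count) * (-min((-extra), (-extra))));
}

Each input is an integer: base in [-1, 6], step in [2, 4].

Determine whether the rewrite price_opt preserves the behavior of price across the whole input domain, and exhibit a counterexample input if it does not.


There is a counterexample at base=-1, step=2: -8 on one side, 24 on the other.
price: extra=4, then count=-2, then returns -8
price_opt: extra=4, then count=6, then returns 24
verdict: not equivalent; witness: base=-1, step=2
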